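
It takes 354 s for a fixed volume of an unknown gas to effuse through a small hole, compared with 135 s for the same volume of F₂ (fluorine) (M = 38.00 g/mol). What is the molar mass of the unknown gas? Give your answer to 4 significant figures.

Since effusion rate ∝ 1/√M, t_X/t_F₂ = √(M_X/M_F₂).
354/135 = 2.622 = √(M_X/38.00)
M_X = 38.00 × 2.622² = 38.00 × 6.876 = 261.3 g/mol

261.3 g/mol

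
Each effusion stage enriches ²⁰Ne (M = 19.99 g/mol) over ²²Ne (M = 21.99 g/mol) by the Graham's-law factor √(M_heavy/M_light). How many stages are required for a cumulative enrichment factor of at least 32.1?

Single-stage factor α = √(21.99/19.99), so ln α = ½ ln(1.10005) = 0.04768.
Need α^N ≥ 32.1 ⇒ N ≥ ln(32.1) / ln α = 3.469 / 0.04768 = 72.76.
Rounding up, N = 73 stages.

73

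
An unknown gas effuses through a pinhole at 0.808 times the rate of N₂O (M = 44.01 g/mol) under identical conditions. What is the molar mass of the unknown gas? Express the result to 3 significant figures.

67.4 g/mol

Since effusion rate ∝ 1/√M, rate_X/rate_N₂O = √(M_N₂O/M_X).
0.808 = √(44.01/M_X)
M_X = 44.01 / 0.808² = 44.01 / 0.6529 = 67.4 g/mol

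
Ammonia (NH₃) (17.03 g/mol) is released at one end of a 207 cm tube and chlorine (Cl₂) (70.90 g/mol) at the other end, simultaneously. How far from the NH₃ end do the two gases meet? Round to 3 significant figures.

Graham's law gives d_NH₃/d_Cl₂ = rate_NH₃/rate_Cl₂ = √(M_Cl₂/M_NH₃) = √(70.90/17.03) = 2.040.
With d_NH₃ + d_Cl₂ = 207 cm, d_Cl₂ = 207/(1 + 2.040) = 68.08 cm.
d_NH₃ = 207 − 68.08 = 139 cm.

139 cm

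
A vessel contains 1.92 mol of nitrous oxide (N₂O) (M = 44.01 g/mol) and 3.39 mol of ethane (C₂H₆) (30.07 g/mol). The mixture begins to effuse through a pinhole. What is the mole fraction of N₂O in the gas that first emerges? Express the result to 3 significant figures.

Effusion rate of each component ∝ n_i/√M_i (partial pressure × 1/√M).
Mole fraction of N₂O in the effusate = (n_N₂O/√M_N₂O) / (n_N₂O/√M_N₂O + n_C₂H₆/√M_C₂H₆)
= (1.92/√44.01) / (1.92/√44.01 + 3.39/√30.07) = 0.2894/(0.2894 + 0.6182) = 0.319.

0.319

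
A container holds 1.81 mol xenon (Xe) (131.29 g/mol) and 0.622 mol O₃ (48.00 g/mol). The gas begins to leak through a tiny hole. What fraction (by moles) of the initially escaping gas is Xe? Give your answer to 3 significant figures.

Each component's effusion rate ∝ (its partial pressure)·(1/√M) ∝ n_i/√M_i.
Mole fraction of Xe in the effusate = (n_Xe/√M_Xe) / (n_Xe/√M_Xe + n_O₃/√M_O₃)
= (1.81/√131.29) / (1.81/√131.29 + 0.622/√48.00) = 0.1580/(0.1580 + 0.08978) = 0.638.

0.638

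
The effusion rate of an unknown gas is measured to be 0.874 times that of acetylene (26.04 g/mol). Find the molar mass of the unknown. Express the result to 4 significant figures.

34.09 g/mol

Using Graham's law: rate_X/rate_C₂H₂ = √(M_C₂H₂/M_X).
0.874 = √(26.04/M_X)
M_X = 26.04 / 0.874² = 26.04 / 0.7639 = 34.09 g/mol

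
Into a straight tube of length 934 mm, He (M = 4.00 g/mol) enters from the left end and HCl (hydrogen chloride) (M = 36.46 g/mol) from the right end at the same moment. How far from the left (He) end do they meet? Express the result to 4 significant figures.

Distances travelled in equal time are proportional to diffusion rates, so d_He/d_HCl = √(M_HCl/M_He) = √(36.46/4.00) = 3.019.
With d_He + d_HCl = 934 mm, d_HCl = 934/(1 + 3.019) = 232.4 mm.
d_He = 934 − 232.4 = 701.6 mm.

701.6 mm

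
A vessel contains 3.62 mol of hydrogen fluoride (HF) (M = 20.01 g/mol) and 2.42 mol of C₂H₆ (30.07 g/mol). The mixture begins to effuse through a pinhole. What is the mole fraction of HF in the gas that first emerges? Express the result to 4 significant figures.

Rate_i ∝ x_i/√M_i (Graham's law weighted by mole fraction), so the effusate composition follows n_i/√M_i.
Mole fraction of HF in the effusate = (n_HF/√M_HF) / (n_HF/√M_HF + n_C₂H₆/√M_C₂H₆)
= (3.62/√20.01) / (3.62/√20.01 + 2.42/√30.07) = 0.8093/(0.8093 + 0.4413) = 0.6471.

0.6471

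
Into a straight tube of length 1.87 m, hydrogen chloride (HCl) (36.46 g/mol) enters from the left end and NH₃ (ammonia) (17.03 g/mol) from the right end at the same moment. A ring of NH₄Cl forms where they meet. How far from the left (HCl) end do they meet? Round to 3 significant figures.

Distances travelled in equal time are proportional to diffusion rates, so d_HCl/d_NH₃ = √(M_NH₃/M_HCl) = √(17.03/36.46) = 0.6834.
With d_HCl + d_NH₃ = 1.87 m, d_NH₃ = 1.87/(1 + 0.6834) = 1.111 m.
d_HCl = 1.87 − 1.111 = 0.759 m.

0.759 m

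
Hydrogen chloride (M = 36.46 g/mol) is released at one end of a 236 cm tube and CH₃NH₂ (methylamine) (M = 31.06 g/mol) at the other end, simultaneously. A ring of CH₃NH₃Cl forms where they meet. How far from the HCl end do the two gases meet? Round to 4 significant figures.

The fronts meet when d_HCl + d_CH₃NH₂ = L with d_HCl/d_CH₃NH₂ = √(M_CH₃NH₂/M_HCl) (Graham's law). Here √(M_CH₃NH₂/M_HCl) = √(31.06/36.46) = 0.9230.
With d_HCl + d_CH₃NH₂ = 236 cm, d_CH₃NH₂ = 236/(1 + 0.9230) = 122.7 cm.
d_HCl = 236 − 122.7 = 113.3 cm.

113.3 cm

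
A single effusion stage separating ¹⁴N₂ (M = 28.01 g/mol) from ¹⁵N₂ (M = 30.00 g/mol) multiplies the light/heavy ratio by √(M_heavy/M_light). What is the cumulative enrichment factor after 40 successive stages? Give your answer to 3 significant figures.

The single-stage factor is √(M_heavy/M_light), so 40 stages give [√(30.00/28.01)]^40 = (30.00/28.01)^(40/2).
= 1.07105^20 = 3.95.

3.95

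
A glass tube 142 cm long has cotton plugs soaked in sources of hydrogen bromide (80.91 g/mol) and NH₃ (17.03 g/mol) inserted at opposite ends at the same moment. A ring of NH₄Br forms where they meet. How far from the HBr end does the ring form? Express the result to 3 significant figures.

In equal time, each gas travels a distance ∝ its rate ∝ 1/√M, so d_HBr/d_NH₃ = √(M_NH₃/M_HBr) = √(17.03/80.91) = 0.4588.
With d_HBr + d_NH₃ = 142 cm, d_NH₃ = 142/(1 + 0.4588) = 97.34 cm.
d_HBr = 142 − 97.34 = 44.7 cm.

44.7 cm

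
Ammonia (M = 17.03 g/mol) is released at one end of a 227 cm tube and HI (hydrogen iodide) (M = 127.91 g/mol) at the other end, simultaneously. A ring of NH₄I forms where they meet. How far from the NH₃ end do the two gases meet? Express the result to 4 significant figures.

166.3 cm

In equal time, each gas travels a distance ∝ its rate ∝ 1/√M, so d_NH₃/d_HI = √(M_HI/M_NH₃) = √(127.91/17.03) = 2.741.
With d_NH₃ + d_HI = 227 cm, d_HI = 227/(1 + 2.741) = 60.69 cm.
d_NH₃ = 227 − 60.69 = 166.3 cm.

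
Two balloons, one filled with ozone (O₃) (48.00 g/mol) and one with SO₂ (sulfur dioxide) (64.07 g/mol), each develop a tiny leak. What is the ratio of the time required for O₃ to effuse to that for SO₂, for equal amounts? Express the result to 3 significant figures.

By Graham's law, t_O₃/t_SO₂ = √(M_O₃/M_SO₂) = √(48.00/64.07) = √0.7492 = 0.866.

0.866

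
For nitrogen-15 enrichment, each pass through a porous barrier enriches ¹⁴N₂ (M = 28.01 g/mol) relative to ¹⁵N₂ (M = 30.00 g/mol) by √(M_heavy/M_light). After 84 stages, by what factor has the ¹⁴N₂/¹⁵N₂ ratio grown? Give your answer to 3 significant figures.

17.9

Overall factor = α^84 with α = √(30.00/28.01), i.e. (30.00/28.01)^(84/2).
= 1.07105^42 = 17.9.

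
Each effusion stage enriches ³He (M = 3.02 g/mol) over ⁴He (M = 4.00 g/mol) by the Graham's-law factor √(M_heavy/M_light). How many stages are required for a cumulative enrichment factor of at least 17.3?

Per stage α = (4.00/3.02)^(1/2) = 1.32450^0.5, giving ln α = 0.1405.
Need α^N ≥ 17.3 ⇒ N ≥ ln(17.3) / ln α = 2.851 / 0.1405 = 20.29.
Rounding up, N = 21 stages.

21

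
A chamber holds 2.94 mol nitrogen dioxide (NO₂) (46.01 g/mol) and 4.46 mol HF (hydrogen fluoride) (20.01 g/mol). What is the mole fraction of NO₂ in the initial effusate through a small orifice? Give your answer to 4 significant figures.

Effusion rate of each component ∝ n_i/√M_i (partial pressure × 1/√M).
Mole fraction of NO₂ in the effusate = (n_NO₂/√M_NO₂) / (n_NO₂/√M_NO₂ + n_HF/√M_HF)
= (2.94/√46.01) / (2.94/√46.01 + 4.46/√20.01) = 0.4334/(0.4334 + 0.9970) = 0.3030.

0.3030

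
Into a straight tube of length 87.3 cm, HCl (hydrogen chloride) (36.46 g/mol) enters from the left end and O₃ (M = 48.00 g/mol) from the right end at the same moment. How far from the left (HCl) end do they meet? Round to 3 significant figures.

46.6 cm

Graham's law gives d_HCl/d_O₃ = rate_HCl/rate_O₃ = √(M_O₃/M_HCl) = √(48.00/36.46) = 1.147.
With d_HCl + d_O₃ = 87.3 cm, d_O₃ = 87.3/(1 + 1.147) = 40.65 cm.
d_HCl = 87.3 − 40.65 = 46.6 cm.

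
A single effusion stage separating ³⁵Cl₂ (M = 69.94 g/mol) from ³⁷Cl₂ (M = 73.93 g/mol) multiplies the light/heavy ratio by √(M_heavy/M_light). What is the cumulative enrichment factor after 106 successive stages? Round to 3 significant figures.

18.9

After 106 stages the ratio has grown by (√(73.93/69.94))^106 = (73.93/69.94)^(106/2).
= 1.05705^53 = 18.9.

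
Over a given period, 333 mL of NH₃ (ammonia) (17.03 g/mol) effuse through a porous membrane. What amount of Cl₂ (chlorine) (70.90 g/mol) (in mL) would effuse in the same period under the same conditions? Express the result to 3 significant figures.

Since effusion rate ∝ 1/√M, rate_Cl₂/rate_NH₃ = √(M_NH₃/M_Cl₂) = √(17.03/70.90) = √0.2402 = 0.4901.
So the volume for Cl₂ is 333 × 0.4901 = 163 mL.

163 mL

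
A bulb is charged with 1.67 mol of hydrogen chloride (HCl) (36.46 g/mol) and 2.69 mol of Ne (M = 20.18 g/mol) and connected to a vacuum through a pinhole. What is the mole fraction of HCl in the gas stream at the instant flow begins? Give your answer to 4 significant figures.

Effusion rate of each component ∝ n_i/√M_i (partial pressure × 1/√M).
Mole fraction of HCl in the effusate = (n_HCl/√M_HCl) / (n_HCl/√M_HCl + n_Ne/√M_Ne)
= (1.67/√36.46) / (1.67/√36.46 + 2.69/√20.18) = 0.2766/(0.2766 + 0.5988) = 0.3159.

0.3159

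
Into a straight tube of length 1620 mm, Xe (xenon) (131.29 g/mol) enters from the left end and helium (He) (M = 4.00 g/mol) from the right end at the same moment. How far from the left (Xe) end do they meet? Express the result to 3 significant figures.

241 mm

The fronts meet when d_Xe + d_He = L with d_Xe/d_He = √(M_He/M_Xe) (Graham's law). Here √(M_He/M_Xe) = √(4.00/131.29) = 0.1745.
With d_Xe + d_He = 1620 mm, d_He = 1620/(1 + 0.1745) = 1379 mm.
d_Xe = 1620 − 1379 = 241 mm.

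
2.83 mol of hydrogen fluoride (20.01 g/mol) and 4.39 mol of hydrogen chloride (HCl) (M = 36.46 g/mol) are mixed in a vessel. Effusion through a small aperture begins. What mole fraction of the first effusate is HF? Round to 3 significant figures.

0.465

Each component's effusion rate ∝ (its partial pressure)·(1/√M) ∝ n_i/√M_i.
x_HF(eff) = (n_HF/√M_HF) / (n_HF/√M_HF + n_HCl/√M_HCl)
= (2.83/√20.01) / (2.83/√20.01 + 4.39/√36.46) = 0.6326/(0.6326 + 0.7270) = 0.465.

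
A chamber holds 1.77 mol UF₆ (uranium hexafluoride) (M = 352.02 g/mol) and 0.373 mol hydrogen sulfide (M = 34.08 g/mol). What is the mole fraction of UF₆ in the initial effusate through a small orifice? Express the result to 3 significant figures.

The effusion rate of species i is ∝ p_i/√M_i ∝ n_i/√M_i.
So x_UF₆ in the escaping gas = (n_UF₆/√M_UF₆) / Σ(n_i/√M_i)
= (1.77/√352.02) / (1.77/√352.02 + 0.373/√34.08) = 0.09434/(0.09434 + 0.06389) = 0.596.

0.596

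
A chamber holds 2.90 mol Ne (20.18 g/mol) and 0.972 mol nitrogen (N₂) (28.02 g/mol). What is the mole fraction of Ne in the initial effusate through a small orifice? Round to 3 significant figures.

The effusion rate of species i is ∝ p_i/√M_i ∝ n_i/√M_i.
x_Ne(eff) = (n_Ne/√M_Ne) / (n_Ne/√M_Ne + n_N₂/√M_N₂)
= (2.90/√20.18) / (2.90/√20.18 + 0.972/√28.02) = 0.6456/(0.6456 + 0.1836) = 0.779.

0.779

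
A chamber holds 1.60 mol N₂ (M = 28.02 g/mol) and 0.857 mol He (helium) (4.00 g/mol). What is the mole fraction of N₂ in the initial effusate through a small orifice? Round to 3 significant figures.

Each component's effusion rate ∝ (its partial pressure)·(1/√M) ∝ n_i/√M_i.
So x_N₂ in the escaping gas = (n_N₂/√M_N₂) / Σ(n_i/√M_i)
= (1.60/√28.02) / (1.60/√28.02 + 0.857/√4.00) = 0.3023/(0.3023 + 0.4285) = 0.414.

0.414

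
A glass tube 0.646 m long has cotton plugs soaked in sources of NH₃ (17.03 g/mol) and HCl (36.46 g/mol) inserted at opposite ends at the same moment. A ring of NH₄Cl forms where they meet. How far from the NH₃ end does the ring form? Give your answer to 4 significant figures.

Distances travelled in equal time are proportional to diffusion rates, so d_NH₃/d_HCl = √(M_HCl/M_NH₃) = √(36.46/17.03) = 1.463.
With d_NH₃ + d_HCl = 0.646 m, d_HCl = 0.646/(1 + 1.463) = 0.2623 m.
d_NH₃ = 0.646 − 0.2623 = 0.3837 m.

0.3837 m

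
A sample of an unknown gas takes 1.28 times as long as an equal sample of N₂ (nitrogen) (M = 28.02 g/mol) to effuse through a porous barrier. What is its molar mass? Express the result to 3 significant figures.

From Graham's law, t_X/t_N₂ = √(M_X/M_N₂).
1.28 = √(M_X/28.02)
M_X = 28.02 × 1.28² = 28.02 × 1.638 = 45.9 g/mol

45.9 g/mol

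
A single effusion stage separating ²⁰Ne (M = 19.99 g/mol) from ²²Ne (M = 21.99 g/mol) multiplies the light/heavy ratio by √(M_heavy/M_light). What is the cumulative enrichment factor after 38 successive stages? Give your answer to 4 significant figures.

Overall factor = α^38 with α = √(21.99/19.99), i.e. (21.99/19.99)^(38/2).
= 1.10005^19 = 6.121.

6.121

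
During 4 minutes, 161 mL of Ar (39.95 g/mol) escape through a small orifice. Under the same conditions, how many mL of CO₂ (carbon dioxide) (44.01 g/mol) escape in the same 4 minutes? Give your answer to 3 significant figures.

153 mL

Since effusion rate ∝ 1/√M, rate_CO₂/rate_Ar = √(M_Ar/M_CO₂) = √(39.95/44.01) = √0.9077 = 0.9528.
So the volume for CO₂ is 161 × 0.9528 = 153 mL.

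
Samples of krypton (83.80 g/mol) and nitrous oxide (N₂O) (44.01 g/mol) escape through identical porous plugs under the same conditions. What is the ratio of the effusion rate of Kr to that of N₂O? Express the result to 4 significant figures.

0.7247

From Graham's law, rate_Kr/rate_N₂O = √(M_N₂O/M_Kr) = √(44.01/83.80) = √0.5252 = 0.7247.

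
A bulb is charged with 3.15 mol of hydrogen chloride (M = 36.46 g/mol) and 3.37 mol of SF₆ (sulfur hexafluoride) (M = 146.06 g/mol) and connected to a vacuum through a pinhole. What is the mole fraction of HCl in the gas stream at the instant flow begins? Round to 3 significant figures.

0.652

Each component's effusion rate ∝ (its partial pressure)·(1/√M) ∝ n_i/√M_i.
So x_HCl in the escaping gas = (n_HCl/√M_HCl) / Σ(n_i/√M_i)
= (3.15/√36.46) / (3.15/√36.46 + 3.37/√146.06) = 0.5217/(0.5217 + 0.2788) = 0.652.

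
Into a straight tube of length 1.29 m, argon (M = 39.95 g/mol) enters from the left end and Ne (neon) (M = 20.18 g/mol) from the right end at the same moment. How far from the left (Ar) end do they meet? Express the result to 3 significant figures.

0.536 m

Graham's law gives d_Ar/d_Ne = rate_Ar/rate_Ne = √(M_Ne/M_Ar) = √(20.18/39.95) = 0.7107.
With d_Ar + d_Ne = 1.29 m, d_Ne = 1.29/(1 + 0.7107) = 0.7541 m.
d_Ar = 1.29 − 0.7541 = 0.536 m.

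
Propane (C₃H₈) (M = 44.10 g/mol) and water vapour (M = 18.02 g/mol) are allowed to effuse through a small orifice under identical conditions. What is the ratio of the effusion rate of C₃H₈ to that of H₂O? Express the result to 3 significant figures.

0.639

Since effusion rate ∝ 1/√M, rate_C₃H₈/rate_H₂O = √(M_H₂O/M_C₃H₈) = √(18.02/44.10) = √0.4086 = 0.639.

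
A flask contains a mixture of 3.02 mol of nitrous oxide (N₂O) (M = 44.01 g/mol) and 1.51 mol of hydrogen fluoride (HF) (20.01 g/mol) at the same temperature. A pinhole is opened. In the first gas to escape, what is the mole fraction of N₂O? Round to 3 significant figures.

The effusion rate of species i is ∝ p_i/√M_i ∝ n_i/√M_i.
Mole fraction of N₂O in the effusate = (n_N₂O/√M_N₂O) / (n_N₂O/√M_N₂O + n_HF/√M_HF)
= (3.02/√44.01) / (3.02/√44.01 + 1.51/√20.01) = 0.4552/(0.4552 + 0.3376) = 0.574.

0.574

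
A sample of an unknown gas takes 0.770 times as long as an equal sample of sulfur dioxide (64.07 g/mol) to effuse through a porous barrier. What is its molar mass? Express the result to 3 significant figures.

38.0 g/mol

From Graham's law, t_X/t_SO₂ = √(M_X/M_SO₂).
0.770 = √(M_X/64.07)
M_X = 64.07 × 0.770² = 64.07 × 0.5929 = 38.0 g/mol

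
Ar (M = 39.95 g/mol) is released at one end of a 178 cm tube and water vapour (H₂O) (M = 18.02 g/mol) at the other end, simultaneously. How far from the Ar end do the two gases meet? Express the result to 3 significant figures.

71.5 cm

Graham's law gives d_Ar/d_H₂O = rate_Ar/rate_H₂O = √(M_H₂O/M_Ar) = √(18.02/39.95) = 0.6716.
With d_Ar + d_H₂O = 178 cm, d_H₂O = 178/(1 + 0.6716) = 106.5 cm.
d_Ar = 178 − 106.5 = 71.5 cm.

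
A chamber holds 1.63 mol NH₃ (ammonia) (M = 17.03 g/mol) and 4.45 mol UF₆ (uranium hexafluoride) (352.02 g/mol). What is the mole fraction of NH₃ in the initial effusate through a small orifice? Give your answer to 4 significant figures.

0.6248

Each component's effusion rate ∝ (its partial pressure)·(1/√M) ∝ n_i/√M_i.
Mole fraction of NH₃ in the effusate = (n_NH₃/√M_NH₃) / (n_NH₃/√M_NH₃ + n_UF₆/√M_UF₆)
= (1.63/√17.03) / (1.63/√17.03 + 4.45/√352.02) = 0.3950/(0.3950 + 0.2372) = 0.6248.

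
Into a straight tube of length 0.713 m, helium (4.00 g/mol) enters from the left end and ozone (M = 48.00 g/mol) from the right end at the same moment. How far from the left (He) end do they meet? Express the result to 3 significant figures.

In equal time, each gas travels a distance ∝ its rate ∝ 1/√M, so d_He/d_O₃ = √(M_O₃/M_He) = √(48.00/4.00) = 3.464.
With d_He + d_O₃ = 0.713 m, d_O₃ = 0.713/(1 + 3.464) = 0.1597 m.
d_He = 0.713 − 0.1597 = 0.553 m.

0.553 m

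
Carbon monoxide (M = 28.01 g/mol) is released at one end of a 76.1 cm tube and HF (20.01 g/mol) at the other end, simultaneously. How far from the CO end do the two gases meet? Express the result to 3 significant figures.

In equal time, each gas travels a distance ∝ its rate ∝ 1/√M, so d_CO/d_HF = √(M_HF/M_CO) = √(20.01/28.01) = 0.8452.
With d_CO + d_HF = 76.1 cm, d_HF = 76.1/(1 + 0.8452) = 41.24 cm.
d_CO = 76.1 − 41.24 = 34.9 cm.

34.9 cm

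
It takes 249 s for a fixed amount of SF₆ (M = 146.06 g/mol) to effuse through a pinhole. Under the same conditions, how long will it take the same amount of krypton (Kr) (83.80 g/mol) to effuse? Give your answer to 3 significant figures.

189 s

Using Graham's law: t_Kr/t_SF₆ = √(M_Kr/M_SF₆) = √(83.80/146.06) = √0.5737 = 0.7575.
So the time for Kr is 249 × 0.7575 = 189 s.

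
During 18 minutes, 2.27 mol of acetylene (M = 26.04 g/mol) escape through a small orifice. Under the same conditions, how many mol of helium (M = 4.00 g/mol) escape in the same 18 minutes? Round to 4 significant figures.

5.792 mol

From Graham's law, rate_He/rate_C₂H₂ = √(M_C₂H₂/M_He) = √(26.04/4.00) = √6.510 = 2.551.
So the amount for He is 2.27 × 2.551 = 5.792 mol.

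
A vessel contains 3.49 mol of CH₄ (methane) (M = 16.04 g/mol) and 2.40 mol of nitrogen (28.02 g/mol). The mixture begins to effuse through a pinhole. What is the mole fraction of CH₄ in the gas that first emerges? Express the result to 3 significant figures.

Rate_i ∝ x_i/√M_i (Graham's law weighted by mole fraction), so the effusate composition follows n_i/√M_i.
x_CH₄(eff) = (n_CH₄/√M_CH₄) / (n_CH₄/√M_CH₄ + n_N₂/√M_N₂)
= (3.49/√16.04) / (3.49/√16.04 + 2.40/√28.02) = 0.8714/(0.8714 + 0.4534) = 0.658.

0.658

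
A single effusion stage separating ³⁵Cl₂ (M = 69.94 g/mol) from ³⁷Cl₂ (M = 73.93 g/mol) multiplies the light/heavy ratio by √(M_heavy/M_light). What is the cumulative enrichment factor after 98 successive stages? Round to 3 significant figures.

Each stage multiplies the ratio by α = √(73.93/69.94), so after 98 stages the overall factor is α^98 = (73.93/69.94)^(98/2).
= 1.05705^49 = 15.2.

15.2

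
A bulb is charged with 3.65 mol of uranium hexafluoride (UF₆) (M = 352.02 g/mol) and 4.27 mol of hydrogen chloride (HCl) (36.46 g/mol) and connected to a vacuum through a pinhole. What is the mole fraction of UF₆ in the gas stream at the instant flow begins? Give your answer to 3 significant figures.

Rate_i ∝ x_i/√M_i (Graham's law weighted by mole fraction), so the effusate composition follows n_i/√M_i.
Mole fraction of UF₆ in the effusate = (n_UF₆/√M_UF₆) / (n_UF₆/√M_UF₆ + n_HCl/√M_HCl)
= (3.65/√352.02) / (3.65/√352.02 + 4.27/√36.46) = 0.1945/(0.1945 + 0.7072) = 0.216.

0.216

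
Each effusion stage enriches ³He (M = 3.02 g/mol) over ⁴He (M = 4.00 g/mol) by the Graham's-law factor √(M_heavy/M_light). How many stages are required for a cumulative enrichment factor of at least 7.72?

Per stage α = (4.00/3.02)^(1/2) = 1.32450^0.5, giving ln α = 0.1405.
Need α^N ≥ 7.72 ⇒ N ≥ ln(7.72) / ln α = 2.044 / 0.1405 = 14.54.
Rounding up, N = 15 stages.

15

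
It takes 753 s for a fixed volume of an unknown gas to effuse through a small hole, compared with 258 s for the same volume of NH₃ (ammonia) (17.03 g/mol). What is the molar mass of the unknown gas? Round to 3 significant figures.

Using Graham's law: t_X/t_NH₃ = √(M_X/M_NH₃).
753/258 = 2.919 = √(M_X/17.03)
M_X = 17.03 × 2.919² = 17.03 × 8.518 = 145 g/mol

145 g/mol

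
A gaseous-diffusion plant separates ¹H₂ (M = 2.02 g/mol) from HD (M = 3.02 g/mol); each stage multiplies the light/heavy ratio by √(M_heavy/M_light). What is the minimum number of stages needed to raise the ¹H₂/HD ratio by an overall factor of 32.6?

Per stage α = (3.02/2.02)^(1/2) = 1.49505^0.5, giving ln α = 0.2011.
Need α^N ≥ 32.6 ⇒ N ≥ ln(32.6) / ln α = 3.484 / 0.2011 = 17.33.
Minimum whole number of stages: N = 18.

18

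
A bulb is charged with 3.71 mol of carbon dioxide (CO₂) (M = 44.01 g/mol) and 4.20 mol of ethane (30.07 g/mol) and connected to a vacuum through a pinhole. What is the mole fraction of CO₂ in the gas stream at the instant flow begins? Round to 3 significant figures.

0.422

Rate_i ∝ x_i/√M_i (Graham's law weighted by mole fraction), so the effusate composition follows n_i/√M_i.
Mole fraction of CO₂ in the effusate = (n_CO₂/√M_CO₂) / (n_CO₂/√M_CO₂ + n_C₂H₆/√M_C₂H₆)
= (3.71/√44.01) / (3.71/√44.01 + 4.20/√30.07) = 0.5592/(0.5592 + 0.7659) = 0.422.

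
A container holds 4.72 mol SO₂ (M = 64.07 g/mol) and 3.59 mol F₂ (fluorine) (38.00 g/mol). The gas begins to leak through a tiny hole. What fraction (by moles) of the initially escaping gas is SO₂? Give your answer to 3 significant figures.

Effusion rate of each component ∝ n_i/√M_i (partial pressure × 1/√M).
Mole fraction of SO₂ in the effusate = (n_SO₂/√M_SO₂) / (n_SO₂/√M_SO₂ + n_F₂/√M_F₂)
= (4.72/√64.07) / (4.72/√64.07 + 3.59/√38.00) = 0.5897/(0.5897 + 0.5824) = 0.503.

0.503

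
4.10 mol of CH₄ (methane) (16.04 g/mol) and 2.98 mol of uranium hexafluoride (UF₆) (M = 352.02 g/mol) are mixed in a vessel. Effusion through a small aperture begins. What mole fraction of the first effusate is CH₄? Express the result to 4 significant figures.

0.8657

Rate_i ∝ x_i/√M_i (Graham's law weighted by mole fraction), so the effusate composition follows n_i/√M_i.
So x_CH₄ in the escaping gas = (n_CH₄/√M_CH₄) / Σ(n_i/√M_i)
= (4.10/√16.04) / (4.10/√16.04 + 2.98/√352.02) = 1.024/(1.024 + 0.1588) = 0.8657.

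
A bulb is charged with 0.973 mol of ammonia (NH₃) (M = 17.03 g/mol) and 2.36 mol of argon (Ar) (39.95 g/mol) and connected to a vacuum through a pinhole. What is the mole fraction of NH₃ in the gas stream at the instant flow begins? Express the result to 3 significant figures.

Effusion rate of each component ∝ n_i/√M_i (partial pressure × 1/√M).
Mole fraction of NH₃ in the effusate = (n_NH₃/√M_NH₃) / (n_NH₃/√M_NH₃ + n_Ar/√M_Ar)
= (0.973/√17.03) / (0.973/√17.03 + 2.36/√39.95) = 0.2358/(0.2358 + 0.3734) = 0.387.

0.387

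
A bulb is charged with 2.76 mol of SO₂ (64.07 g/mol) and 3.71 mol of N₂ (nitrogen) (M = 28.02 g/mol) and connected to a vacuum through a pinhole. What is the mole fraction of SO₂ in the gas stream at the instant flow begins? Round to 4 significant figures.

Rate_i ∝ x_i/√M_i (Graham's law weighted by mole fraction), so the effusate composition follows n_i/√M_i.
So x_SO₂ in the escaping gas = (n_SO₂/√M_SO₂) / Σ(n_i/√M_i)
= (2.76/√64.07) / (2.76/√64.07 + 3.71/√28.02) = 0.3448/(0.3448 + 0.7009) = 0.3297.

0.3297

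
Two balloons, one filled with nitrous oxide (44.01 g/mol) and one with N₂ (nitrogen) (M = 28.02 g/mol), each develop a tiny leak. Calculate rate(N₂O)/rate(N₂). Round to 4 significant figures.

0.7979

Using Graham's law: rate_N₂O/rate_N₂ = √(M_N₂/M_N₂O) = √(28.02/44.01) = √0.6367 = 0.7979.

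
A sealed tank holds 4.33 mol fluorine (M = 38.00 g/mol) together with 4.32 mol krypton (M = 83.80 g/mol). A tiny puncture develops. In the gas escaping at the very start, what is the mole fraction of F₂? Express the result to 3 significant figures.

Rate_i ∝ x_i/√M_i (Graham's law weighted by mole fraction), so the effusate composition follows n_i/√M_i.
Mole fraction of F₂ in the effusate = (n_F₂/√M_F₂) / (n_F₂/√M_F₂ + n_Kr/√M_Kr)
= (4.33/√38.00) / (4.33/√38.00 + 4.32/√83.80) = 0.7024/(0.7024 + 0.4719) = 0.598.

0.598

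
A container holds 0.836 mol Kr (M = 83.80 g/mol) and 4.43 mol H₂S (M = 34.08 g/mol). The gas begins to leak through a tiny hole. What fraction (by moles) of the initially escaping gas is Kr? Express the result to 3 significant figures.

The effusion rate of species i is ∝ p_i/√M_i ∝ n_i/√M_i.
So x_Kr in the escaping gas = (n_Kr/√M_Kr) / Σ(n_i/√M_i)
= (0.836/√83.80) / (0.836/√83.80 + 4.43/√34.08) = 0.09132/(0.09132 + 0.7588) = 0.107.

0.107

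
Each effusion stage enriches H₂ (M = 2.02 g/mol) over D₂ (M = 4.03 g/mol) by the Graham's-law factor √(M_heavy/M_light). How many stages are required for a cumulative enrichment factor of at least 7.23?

Single-stage factor α = √(4.03/2.02), so ln α = ½ ln(1.99505) = 0.3453.
Need α^N ≥ 7.23 ⇒ N ≥ ln(7.23) / ln α = 1.978 / 0.3453 = 5.73.
Minimum whole number of stages: N = 6.

6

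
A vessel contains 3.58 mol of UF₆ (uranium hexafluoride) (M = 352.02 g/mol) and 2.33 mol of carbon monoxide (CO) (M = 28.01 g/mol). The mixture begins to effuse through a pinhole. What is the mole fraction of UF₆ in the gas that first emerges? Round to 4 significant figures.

Effusion rate of each component ∝ n_i/√M_i (partial pressure × 1/√M).
x_UF₆(eff) = (n_UF₆/√M_UF₆) / (n_UF₆/√M_UF₆ + n_CO/√M_CO)
= (3.58/√352.02) / (3.58/√352.02 + 2.33/√28.01) = 0.1908/(0.1908 + 0.4403) = 0.3024.

0.3024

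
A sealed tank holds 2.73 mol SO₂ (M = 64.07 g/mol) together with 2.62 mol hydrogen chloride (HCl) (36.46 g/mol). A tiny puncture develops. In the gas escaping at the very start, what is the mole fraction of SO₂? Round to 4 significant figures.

Rate_i ∝ x_i/√M_i (Graham's law weighted by mole fraction), so the effusate composition follows n_i/√M_i.
Mole fraction of SO₂ in the effusate = (n_SO₂/√M_SO₂) / (n_SO₂/√M_SO₂ + n_HCl/√M_HCl)
= (2.73/√64.07) / (2.73/√64.07 + 2.62/√36.46) = 0.3411/(0.3411 + 0.4339) = 0.4401.

0.4401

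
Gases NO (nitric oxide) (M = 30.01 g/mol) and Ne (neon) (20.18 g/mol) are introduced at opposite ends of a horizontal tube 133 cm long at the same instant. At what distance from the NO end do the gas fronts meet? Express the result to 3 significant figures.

The fronts meet when d_NO + d_Ne = L with d_NO/d_Ne = √(M_Ne/M_NO) (Graham's law). Here √(M_Ne/M_NO) = √(20.18/30.01) = 0.8200.
With d_NO + d_Ne = 133 cm, d_Ne = 133/(1 + 0.8200) = 73.08 cm.
d_NO = 133 − 73.08 = 59.9 cm.

59.9 cm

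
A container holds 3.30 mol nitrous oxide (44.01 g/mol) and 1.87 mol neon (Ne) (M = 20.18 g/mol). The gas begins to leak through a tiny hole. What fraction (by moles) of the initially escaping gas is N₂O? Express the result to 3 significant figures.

0.544

Rate_i ∝ x_i/√M_i (Graham's law weighted by mole fraction), so the effusate composition follows n_i/√M_i.
So x_N₂O in the escaping gas = (n_N₂O/√M_N₂O) / Σ(n_i/√M_i)
= (3.30/√44.01) / (3.30/√44.01 + 1.87/√20.18) = 0.4974/(0.4974 + 0.4163) = 0.544.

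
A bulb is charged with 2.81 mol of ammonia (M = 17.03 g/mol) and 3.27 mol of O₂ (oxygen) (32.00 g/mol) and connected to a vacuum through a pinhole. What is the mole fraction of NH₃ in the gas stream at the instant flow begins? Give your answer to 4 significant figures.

The effusion rate of species i is ∝ p_i/√M_i ∝ n_i/√M_i.
Mole fraction of NH₃ in the effusate = (n_NH₃/√M_NH₃) / (n_NH₃/√M_NH₃ + n_O₂/√M_O₂)
= (2.81/√17.03) / (2.81/√17.03 + 3.27/√32.00) = 0.6809/(0.6809 + 0.5781) = 0.5409.

0.5409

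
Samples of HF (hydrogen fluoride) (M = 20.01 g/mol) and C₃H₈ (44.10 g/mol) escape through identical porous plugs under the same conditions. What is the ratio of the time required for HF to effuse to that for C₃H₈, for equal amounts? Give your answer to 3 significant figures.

0.674

Since effusion rate ∝ 1/√M, t_HF/t_C₃H₈ = √(M_HF/M_C₃H₈) = √(20.01/44.10) = √0.4537 = 0.674.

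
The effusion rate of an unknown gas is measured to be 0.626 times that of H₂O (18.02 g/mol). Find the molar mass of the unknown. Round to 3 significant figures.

From Graham's law, rate_X/rate_H₂O = √(M_H₂O/M_X).
0.626 = √(18.02/M_X)
M_X = 18.02 / 0.626² = 18.02 / 0.3919 = 46.0 g/mol

46.0 g/mol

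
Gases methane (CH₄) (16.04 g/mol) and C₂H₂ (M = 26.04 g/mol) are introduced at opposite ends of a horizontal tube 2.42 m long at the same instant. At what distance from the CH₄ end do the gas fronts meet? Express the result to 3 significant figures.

1.36 m

In equal time, each gas travels a distance ∝ its rate ∝ 1/√M, so d_CH₄/d_C₂H₂ = √(M_C₂H₂/M_CH₄) = √(26.04/16.04) = 1.274.
With d_CH₄ + d_C₂H₂ = 2.42 m, d_C₂H₂ = 2.42/(1 + 1.274) = 1.064 m.
d_CH₄ = 2.42 − 1.064 = 1.36 m.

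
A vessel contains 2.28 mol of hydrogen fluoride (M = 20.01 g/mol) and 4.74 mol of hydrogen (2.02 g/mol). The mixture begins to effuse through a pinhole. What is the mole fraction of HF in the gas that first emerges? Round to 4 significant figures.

Effusion rate of each component ∝ n_i/√M_i (partial pressure × 1/√M).
Mole fraction of HF in the effusate = (n_HF/√M_HF) / (n_HF/√M_HF + n_H₂/√M_H₂)
= (2.28/√20.01) / (2.28/√20.01 + 4.74/√2.02) = 0.5097/(0.5097 + 3.335) = 0.1326.

0.1326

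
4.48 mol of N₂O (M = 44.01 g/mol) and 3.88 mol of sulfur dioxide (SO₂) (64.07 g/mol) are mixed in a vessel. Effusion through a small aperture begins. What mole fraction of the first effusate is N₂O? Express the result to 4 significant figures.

0.5821

The effusion rate of species i is ∝ p_i/√M_i ∝ n_i/√M_i.
Mole fraction of N₂O in the effusate = (n_N₂O/√M_N₂O) / (n_N₂O/√M_N₂O + n_SO₂/√M_SO₂)
= (4.48/√44.01) / (4.48/√44.01 + 3.88/√64.07) = 0.6753/(0.6753 + 0.4847) = 0.5821.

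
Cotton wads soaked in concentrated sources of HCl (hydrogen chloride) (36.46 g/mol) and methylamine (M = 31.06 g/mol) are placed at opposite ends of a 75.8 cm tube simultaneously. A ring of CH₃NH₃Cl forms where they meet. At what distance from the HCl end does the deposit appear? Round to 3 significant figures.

36.4 cm

Graham's law gives d_HCl/d_CH₃NH₂ = rate_HCl/rate_CH₃NH₂ = √(M_CH₃NH₂/M_HCl) = √(31.06/36.46) = 0.9230.
With d_HCl + d_CH₃NH₂ = 75.8 cm, d_CH₃NH₂ = 75.8/(1 + 0.9230) = 39.42 cm.
d_HCl = 75.8 − 39.42 = 36.4 cm.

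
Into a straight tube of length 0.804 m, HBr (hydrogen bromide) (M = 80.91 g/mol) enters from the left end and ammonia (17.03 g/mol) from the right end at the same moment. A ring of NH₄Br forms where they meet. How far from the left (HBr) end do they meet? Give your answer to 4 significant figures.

The fronts meet when d_HBr + d_NH₃ = L with d_HBr/d_NH₃ = √(M_NH₃/M_HBr) (Graham's law). Here √(M_NH₃/M_HBr) = √(17.03/80.91) = 0.4588.
With d_HBr + d_NH₃ = 0.804 m, d_NH₃ = 0.804/(1 + 0.4588) = 0.5511 m.
d_HBr = 0.804 − 0.5511 = 0.2529 m.

0.2529 m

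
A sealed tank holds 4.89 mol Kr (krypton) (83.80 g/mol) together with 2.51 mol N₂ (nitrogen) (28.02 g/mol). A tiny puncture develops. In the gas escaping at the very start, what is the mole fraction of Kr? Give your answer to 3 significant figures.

0.530

The effusion rate of species i is ∝ p_i/√M_i ∝ n_i/√M_i.
So x_Kr in the escaping gas = (n_Kr/√M_Kr) / Σ(n_i/√M_i)
= (4.89/√83.80) / (4.89/√83.80 + 2.51/√28.02) = 0.5342/(0.5342 + 0.4742) = 0.530.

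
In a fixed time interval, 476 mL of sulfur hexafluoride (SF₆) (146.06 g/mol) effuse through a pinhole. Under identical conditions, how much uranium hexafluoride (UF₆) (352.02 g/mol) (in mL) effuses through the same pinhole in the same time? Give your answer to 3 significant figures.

From Graham's law, rate_UF₆/rate_SF₆ = √(M_SF₆/M_UF₆) = √(146.06/352.02) = √0.4149 = 0.6441.
So the volume for UF₆ is 476 × 0.6441 = 307 mL.

307 mL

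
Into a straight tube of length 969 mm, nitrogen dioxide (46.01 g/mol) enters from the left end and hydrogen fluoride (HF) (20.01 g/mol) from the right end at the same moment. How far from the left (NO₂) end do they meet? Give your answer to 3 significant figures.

The fronts meet when d_NO₂ + d_HF = L with d_NO₂/d_HF = √(M_HF/M_NO₂) (Graham's law). Here √(M_HF/M_NO₂) = √(20.01/46.01) = 0.6595.
With d_NO₂ + d_HF = 969 mm, d_HF = 969/(1 + 0.6595) = 583.9 mm.
d_NO₂ = 969 − 583.9 = 385 mm.

385 mm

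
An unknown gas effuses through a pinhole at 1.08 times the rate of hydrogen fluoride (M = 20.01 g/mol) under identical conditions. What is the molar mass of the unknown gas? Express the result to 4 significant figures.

17.16 g/mol

Graham's law gives rate_X/rate_HF = √(M_HF/M_X).
1.08 = √(20.01/M_X)
M_X = 20.01 / 1.08² = 20.01 / 1.166 = 17.16 g/mol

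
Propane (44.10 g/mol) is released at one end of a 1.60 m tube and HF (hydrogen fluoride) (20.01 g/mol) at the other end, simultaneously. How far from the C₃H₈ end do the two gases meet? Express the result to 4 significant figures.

0.6440 m

In equal time, each gas travels a distance ∝ its rate ∝ 1/√M, so d_C₃H₈/d_HF = √(M_HF/M_C₃H₈) = √(20.01/44.10) = 0.6736.
With d_C₃H₈ + d_HF = 1.60 m, d_HF = 1.60/(1 + 0.6736) = 0.9560 m.
d_C₃H₈ = 1.60 − 0.9560 = 0.6440 m.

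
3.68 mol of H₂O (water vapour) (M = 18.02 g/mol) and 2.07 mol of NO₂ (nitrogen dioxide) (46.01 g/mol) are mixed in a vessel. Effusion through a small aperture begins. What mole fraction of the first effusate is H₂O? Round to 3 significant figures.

0.740

The effusion rate of species i is ∝ p_i/√M_i ∝ n_i/√M_i.
x_H₂O(eff) = (n_H₂O/√M_H₂O) / (n_H₂O/√M_H₂O + n_NO₂/√M_NO₂)
= (3.68/√18.02) / (3.68/√18.02 + 2.07/√46.01) = 0.8669/(0.8669 + 0.3052) = 0.740.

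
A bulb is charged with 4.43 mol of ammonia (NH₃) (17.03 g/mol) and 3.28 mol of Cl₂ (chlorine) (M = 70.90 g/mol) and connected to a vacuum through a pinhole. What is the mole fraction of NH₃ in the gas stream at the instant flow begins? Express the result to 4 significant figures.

0.7337

Rate_i ∝ x_i/√M_i (Graham's law weighted by mole fraction), so the effusate composition follows n_i/√M_i.
Mole fraction of NH₃ in the effusate = (n_NH₃/√M_NH₃) / (n_NH₃/√M_NH₃ + n_Cl₂/√M_Cl₂)
= (4.43/√17.03) / (4.43/√17.03 + 3.28/√70.90) = 1.073/(1.073 + 0.3895) = 0.7337.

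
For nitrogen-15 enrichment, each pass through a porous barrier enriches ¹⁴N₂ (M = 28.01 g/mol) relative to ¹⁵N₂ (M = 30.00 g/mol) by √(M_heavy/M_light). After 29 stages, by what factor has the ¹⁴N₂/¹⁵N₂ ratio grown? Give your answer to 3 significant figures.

2.71

The single-stage factor is √(M_heavy/M_light), so 29 stages give [√(30.00/28.01)]^29 = (30.00/28.01)^(29/2).
= 1.07105^(29/2) = 2.71.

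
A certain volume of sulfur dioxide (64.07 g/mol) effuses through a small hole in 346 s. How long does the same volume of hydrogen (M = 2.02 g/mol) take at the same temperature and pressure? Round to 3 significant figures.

Graham's law gives t_H₂/t_SO₂ = √(M_H₂/M_SO₂) = √(2.02/64.07) = √0.03153 = 0.1776.
So the time for H₂ is 346 × 0.1776 = 61.4 s.

61.4 s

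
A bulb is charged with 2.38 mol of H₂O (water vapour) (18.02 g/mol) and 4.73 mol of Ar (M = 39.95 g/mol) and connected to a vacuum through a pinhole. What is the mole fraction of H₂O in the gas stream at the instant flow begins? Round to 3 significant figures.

0.428

The effusion rate of species i is ∝ p_i/√M_i ∝ n_i/√M_i.
x_H₂O(eff) = (n_H₂O/√M_H₂O) / (n_H₂O/√M_H₂O + n_Ar/√M_Ar)
= (2.38/√18.02) / (2.38/√18.02 + 4.73/√39.95) = 0.5607/(0.5607 + 0.7483) = 0.428.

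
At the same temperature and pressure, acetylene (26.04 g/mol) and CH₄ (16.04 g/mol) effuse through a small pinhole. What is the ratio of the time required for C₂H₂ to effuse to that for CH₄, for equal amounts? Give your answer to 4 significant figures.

By Graham's law, t_C₂H₂/t_CH₄ = √(M_C₂H₂/M_CH₄) = √(26.04/16.04) = √1.623 = 1.274.

1.274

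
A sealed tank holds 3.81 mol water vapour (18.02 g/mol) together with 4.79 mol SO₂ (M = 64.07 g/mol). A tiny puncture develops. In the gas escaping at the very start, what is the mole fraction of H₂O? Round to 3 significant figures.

0.600

Rate_i ∝ x_i/√M_i (Graham's law weighted by mole fraction), so the effusate composition follows n_i/√M_i.
Mole fraction of H₂O in the effusate = (n_H₂O/√M_H₂O) / (n_H₂O/√M_H₂O + n_SO₂/√M_SO₂)
= (3.81/√18.02) / (3.81/√18.02 + 4.79/√64.07) = 0.8975/(0.8975 + 0.5984) = 0.600.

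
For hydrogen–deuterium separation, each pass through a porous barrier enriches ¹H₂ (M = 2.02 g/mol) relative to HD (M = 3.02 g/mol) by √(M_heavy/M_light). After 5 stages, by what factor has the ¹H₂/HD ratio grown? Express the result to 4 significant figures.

After 5 stages the ratio has grown by (√(3.02/2.02))^5 = (3.02/2.02)^(5/2).
= 1.49505^(5/2) = 2.733.

2.733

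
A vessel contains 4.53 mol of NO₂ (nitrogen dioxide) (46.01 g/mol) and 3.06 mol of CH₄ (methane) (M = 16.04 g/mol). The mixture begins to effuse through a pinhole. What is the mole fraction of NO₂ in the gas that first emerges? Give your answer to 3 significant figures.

Effusion rate of each component ∝ n_i/√M_i (partial pressure × 1/√M).
Mole fraction of NO₂ in the effusate = (n_NO₂/√M_NO₂) / (n_NO₂/√M_NO₂ + n_CH₄/√M_CH₄)
= (4.53/√46.01) / (4.53/√46.01 + 3.06/√16.04) = 0.6678/(0.6678 + 0.7640) = 0.466.

0.466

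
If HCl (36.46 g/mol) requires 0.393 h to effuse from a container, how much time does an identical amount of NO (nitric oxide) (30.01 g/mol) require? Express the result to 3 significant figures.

0.357 h

From Graham's law, t_NO/t_HCl = √(M_NO/M_HCl) = √(30.01/36.46) = √0.8231 = 0.9072.
So the time for NO is 0.393 × 0.9072 = 0.357 h.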